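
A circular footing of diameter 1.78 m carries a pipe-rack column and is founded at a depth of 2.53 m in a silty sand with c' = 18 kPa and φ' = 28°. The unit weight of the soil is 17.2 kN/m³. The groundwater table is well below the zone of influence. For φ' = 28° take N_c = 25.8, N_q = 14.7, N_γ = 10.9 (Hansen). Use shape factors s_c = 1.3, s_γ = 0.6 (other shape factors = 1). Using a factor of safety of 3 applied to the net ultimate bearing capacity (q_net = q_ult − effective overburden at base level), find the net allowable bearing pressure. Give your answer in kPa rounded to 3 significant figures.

q = γ·D_f = 17.2 × 2.53 = 43.516 kPa.
c·N_c·s_c = 18 × 25.8 × 1.3 = 603.72 kPa
q·N_q = 43.516 × 14.7 = 639.69 kPa
0.5·γ·B·N_γ·s_γ = 0.5 × 17.2 × 1.78 × 10.9 × 0.6 = 100.11 kPa
q_ult = 603.72 + 639.69 + 100.11 = 1343.5 kPa.
Net ultimate: q_net = 1343.5 − 43.516 = 1300 kPa.
q_all(net) = 1300 / 3 = 433.33 kPa.

q_all(net) ≈ 433 kPa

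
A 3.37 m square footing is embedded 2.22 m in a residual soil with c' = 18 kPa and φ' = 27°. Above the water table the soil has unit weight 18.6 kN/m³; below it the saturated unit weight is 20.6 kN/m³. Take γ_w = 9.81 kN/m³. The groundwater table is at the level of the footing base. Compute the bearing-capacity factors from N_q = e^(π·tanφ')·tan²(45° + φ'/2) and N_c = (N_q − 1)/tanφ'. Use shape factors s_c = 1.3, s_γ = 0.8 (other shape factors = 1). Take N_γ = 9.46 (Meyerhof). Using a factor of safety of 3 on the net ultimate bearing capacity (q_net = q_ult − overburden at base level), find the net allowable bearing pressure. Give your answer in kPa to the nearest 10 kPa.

q_all(net) ≈ 400 kPa

N_q = e^(π·tan27°)·tan²(58.5°) = 13.2; N_c = (N_q − 1)/tanφ' = 23.94.
Effective surcharge at the founding depth q = γ·D_f = 18.6 × 2.22 = 41.292 kPa.
The water table coincides with the base, so in the self-weight term γ → γ' = 10.79 kN/m³.
q_ult = c·N_c·s_c + q·N_q + 0.5·γ·B·N_γ·s_γ
     = 18 × 23.942 × 1.3 + 41.292 × 13.199 + 0.5 × 10.79 × 3.37 × 9.46 × 0.8
     = 560.25 + 545.02 + 137.59 = 1242.9 kPa.
q_net = 1242.9 − 41.292 = 1201.6 kPa.
q_all(net) = 1201.6 / 3 = 400.52 kPa.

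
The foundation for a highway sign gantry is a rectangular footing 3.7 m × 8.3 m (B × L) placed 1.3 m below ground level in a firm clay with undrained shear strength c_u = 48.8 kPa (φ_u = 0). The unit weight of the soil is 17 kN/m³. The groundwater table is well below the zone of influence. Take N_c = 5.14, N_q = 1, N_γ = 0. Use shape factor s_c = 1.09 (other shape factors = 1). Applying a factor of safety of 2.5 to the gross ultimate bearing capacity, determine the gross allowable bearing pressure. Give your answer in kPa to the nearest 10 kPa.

q_all ≈ 120 kPa

q = γ·D_f = 17 × 1.3 = 22.1 kPa.
c·N_c·s_c = 48.8 × 5.14 × 1.09 = 273.41 kPa
q·N_q = 22.1 × 1 = 22.1 kPa
q_ult = 273.41 + 22.1 = 295.51 kPa.
q_all = q_ult / FS = 295.51 / 2.5 = 118.2 kPa.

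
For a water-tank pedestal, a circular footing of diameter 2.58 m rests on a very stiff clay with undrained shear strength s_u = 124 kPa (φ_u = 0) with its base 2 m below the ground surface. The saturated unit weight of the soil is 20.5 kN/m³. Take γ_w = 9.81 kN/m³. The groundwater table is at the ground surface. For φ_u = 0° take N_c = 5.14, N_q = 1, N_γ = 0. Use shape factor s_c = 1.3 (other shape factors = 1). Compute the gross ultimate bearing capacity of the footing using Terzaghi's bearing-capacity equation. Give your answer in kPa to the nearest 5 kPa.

q_ult ≈ 850 kPa

γ' = 20.5 − 9.81 = 10.69 kN/m³ (submerged throughout). q = 10.69 × 2 = 21.38 kPa.
c·N_c·s_c = 124 × 5.14 × 1.3 = 828.57 kPa
q·N_q = 21.38 × 1 = 21.38 kPa
q_ult = 828.57 + 21.38 = 849.95 kPa.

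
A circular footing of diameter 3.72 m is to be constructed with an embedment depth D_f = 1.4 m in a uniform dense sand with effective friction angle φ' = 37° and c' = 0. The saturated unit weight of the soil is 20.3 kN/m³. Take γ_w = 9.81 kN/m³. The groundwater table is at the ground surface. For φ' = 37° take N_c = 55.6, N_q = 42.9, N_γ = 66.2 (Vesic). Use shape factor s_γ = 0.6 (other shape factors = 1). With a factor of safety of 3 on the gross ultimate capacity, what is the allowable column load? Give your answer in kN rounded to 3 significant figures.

P_all ≈ 5090 kN

With the water table at the surface the whole profile is submerged: γ' = 20.3 − 9.81 = 10.49 kN/m³, so q = γ'·D_f = 14.686 kPa; the same γ' applies in the ½γBN_γ term.
q_ult = q·N_q + 0.5·γ·B·N_γ·s_γ
     = 14.686 × 42.9 + 0.5 × 10.49 × 3.72 × 66.2 × 0.6
     = 630.03 + 774.99 = 1405 kPa.
Gross allowable pressure q_all = 1405 / 3 = 468.34 kPa.
Footing area = 10.8687 m², so allowable column load = 468.34 × 10.8687 = 5090.3 kN.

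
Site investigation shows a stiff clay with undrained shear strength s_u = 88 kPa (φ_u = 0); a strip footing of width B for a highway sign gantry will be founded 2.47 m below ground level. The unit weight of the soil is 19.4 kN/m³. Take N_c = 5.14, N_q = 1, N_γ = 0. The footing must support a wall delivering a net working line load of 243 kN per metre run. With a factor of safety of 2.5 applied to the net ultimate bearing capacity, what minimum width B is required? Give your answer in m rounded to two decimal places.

Overburden at base level: q = 19.4 × 2.47 = 47.918 kPa.
Cohesion term c·N_c = 88 × 5.14 = 452.32 kPa; surcharge term q·N_q = 47.918 × 1 = 47.918 kPa.
q_ult = 452.32 + 47.918 = 500.24 kPa.
For φ = 0 the ½γBN_γ term vanishes, so q_ult is independent of B. q_net = 500.24 − 47.918 = 452.32 kPa; q_all(net) = 452.32/2.5 = 180.93 kPa.
Required width B = w / q_all(net) = 243 / 180.93 = 1.343 m.

B = 1.34 m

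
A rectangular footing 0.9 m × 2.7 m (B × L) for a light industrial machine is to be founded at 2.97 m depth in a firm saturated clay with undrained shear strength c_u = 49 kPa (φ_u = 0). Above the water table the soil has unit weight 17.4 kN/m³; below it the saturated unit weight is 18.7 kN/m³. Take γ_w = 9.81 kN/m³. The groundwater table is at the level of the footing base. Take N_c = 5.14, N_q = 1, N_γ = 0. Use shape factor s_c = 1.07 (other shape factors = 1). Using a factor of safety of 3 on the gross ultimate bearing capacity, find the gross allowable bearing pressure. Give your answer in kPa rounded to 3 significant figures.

q_all ≈ 107 kPa

Overburden at base level: q = 17.4 × 2.97 = 51.678 kPa.
Cohesion term c·N_c·s_c = 49 × 5.14 × 1.07 = 269.49 kPa; surcharge term q·N_q = 51.678 × 1 = 51.678 kPa.
q_ult = 269.49 + 51.678 = 321.17 kPa.
q_all = 321.17 / 3 = 107.06 kPa.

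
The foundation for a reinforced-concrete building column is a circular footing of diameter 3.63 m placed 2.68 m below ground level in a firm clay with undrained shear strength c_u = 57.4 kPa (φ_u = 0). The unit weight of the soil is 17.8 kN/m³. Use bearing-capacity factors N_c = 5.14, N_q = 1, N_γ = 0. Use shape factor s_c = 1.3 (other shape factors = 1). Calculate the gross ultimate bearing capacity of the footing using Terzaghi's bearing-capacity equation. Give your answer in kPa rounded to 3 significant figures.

q = γ·D_f = 17.8 × 2.68 = 47.704 kPa.
c·N_c·s_c = 57.4 × 5.14 × 1.3 = 383.55 kPa
q·N_q = 47.704 × 1 = 47.704 kPa
q_ult = 383.55 + 47.704 = 431.25 kPa.

q_ult ≈ 431 kPa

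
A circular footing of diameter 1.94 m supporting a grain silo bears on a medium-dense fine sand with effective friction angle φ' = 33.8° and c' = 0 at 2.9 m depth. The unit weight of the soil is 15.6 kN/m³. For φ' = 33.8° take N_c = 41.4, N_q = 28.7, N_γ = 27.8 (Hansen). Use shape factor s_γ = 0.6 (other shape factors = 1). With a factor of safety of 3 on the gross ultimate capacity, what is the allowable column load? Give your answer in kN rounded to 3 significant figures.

Effective surcharge at the founding depth q = γ·D_f = 15.6 × 2.9 = 45.24 kPa.
q_ult = q·N_q + 0.5·γ·B·N_γ·s_γ
     = 45.24 × 28.7 + 0.5 × 15.6 × 1.94 × 27.8 × 0.6
     = 1298.4 + 252.4 = 1550.8 kPa.
Gross allowable pressure q_all = 1550.8 / 3 = 516.93 kPa.
Footing area = 2.9559 m², so allowable column load = 516.93 × 2.9559 = 1528 kN.

P_all ≈ 1530 kN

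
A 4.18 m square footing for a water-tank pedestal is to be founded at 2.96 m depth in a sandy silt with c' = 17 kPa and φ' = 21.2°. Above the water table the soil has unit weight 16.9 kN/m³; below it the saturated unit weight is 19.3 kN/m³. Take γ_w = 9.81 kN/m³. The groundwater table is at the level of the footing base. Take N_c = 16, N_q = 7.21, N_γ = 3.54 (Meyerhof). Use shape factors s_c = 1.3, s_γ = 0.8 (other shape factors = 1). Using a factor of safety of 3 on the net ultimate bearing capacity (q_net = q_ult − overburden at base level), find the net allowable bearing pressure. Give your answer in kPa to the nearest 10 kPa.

q_all(net) ≈ 240 kPa

Effective surcharge at the founding depth q = γ·D_f = 16.9 × 2.96 = 50.024 kPa.
The water table coincides with the base, so in the self-weight term γ → γ' = 9.49 kN/m³.
q_ult = c·N_c·s_c + q·N_q + 0.5·γ·B·N_γ·s_γ
     = 17 × 16 × 1.3 + 50.024 × 7.21 + 0.5 × 9.49 × 4.18 × 3.54 × 0.8
     = 353.6 + 360.67 + 56.17 = 770.44 kPa.
q_net = 770.44 − 50.024 = 720.42 kPa.
q_all(net) = 720.42 / 3 = 240.14 kPa.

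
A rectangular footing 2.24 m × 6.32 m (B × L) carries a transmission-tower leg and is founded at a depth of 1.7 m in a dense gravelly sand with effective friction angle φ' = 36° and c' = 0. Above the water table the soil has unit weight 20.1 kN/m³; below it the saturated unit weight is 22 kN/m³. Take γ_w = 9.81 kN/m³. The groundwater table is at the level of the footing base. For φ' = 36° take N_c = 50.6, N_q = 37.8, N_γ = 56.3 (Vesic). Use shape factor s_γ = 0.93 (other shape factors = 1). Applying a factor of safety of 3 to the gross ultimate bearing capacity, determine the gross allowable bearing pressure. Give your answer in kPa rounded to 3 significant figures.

Overburden at base level: q = 20.1 × 1.7 = 34.17 kPa.
Below the base the soil is submerged, so the ½γBN_γ term uses γ' = 22 − 9.81 = 12.19 kN/m³.
Surcharge term q·N_q = 34.17 × 37.8 = 1291.6 kPa; self-weight term 0.5·γ·B·N_γ·s_γ = 0.5 × 12.19 × 2.24 × 56.3 × 0.93 = 714.85 kPa.
q_ult = 1291.6 + 714.85 = 2006.5 kPa.
q_all = q_ult / FS = 2006.5 / 3 = 668.82 kPa.

q_all ≈ 669 kPa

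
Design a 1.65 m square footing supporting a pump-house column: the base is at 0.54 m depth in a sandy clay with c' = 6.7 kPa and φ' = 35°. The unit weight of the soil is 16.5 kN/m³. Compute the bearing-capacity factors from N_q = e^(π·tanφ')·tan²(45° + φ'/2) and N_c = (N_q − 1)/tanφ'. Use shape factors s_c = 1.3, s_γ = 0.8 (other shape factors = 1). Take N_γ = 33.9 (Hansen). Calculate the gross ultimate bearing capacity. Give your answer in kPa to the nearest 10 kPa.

q_ult ≈ 1070 kPa

tan35° = 0.7002, so N_q = e^(π×0.7002)·tan²(62.5°) = 9.023 × 3.69 = 33.3.
N_c = (33.3 − 1)/tan35° = 46.12.
Overburden at base level: q = 16.5 × 0.54 = 8.91 kPa.
Cohesion term c·N_c·s_c = 6.7 × 46.124 × 1.3 = 401.74 kPa; surcharge term q·N_q = 8.91 × 33.296 = 296.67 kPa; self-weight term 0.5·γ·B·N_γ·s_γ = 0.5 × 16.5 × 1.65 × 33.9 × 0.8 = 369.17 kPa.
q_ult = 401.74 + 296.67 + 369.17 = 1067.6 kPa.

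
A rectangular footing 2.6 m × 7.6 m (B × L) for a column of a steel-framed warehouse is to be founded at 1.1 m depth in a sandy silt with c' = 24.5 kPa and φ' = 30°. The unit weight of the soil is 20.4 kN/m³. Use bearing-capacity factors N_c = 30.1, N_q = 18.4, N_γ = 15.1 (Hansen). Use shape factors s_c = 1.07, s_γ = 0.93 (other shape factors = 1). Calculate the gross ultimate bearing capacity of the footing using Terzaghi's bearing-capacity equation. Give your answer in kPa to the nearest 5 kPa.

q_ult ≈ 1575 kPa

Effective surcharge at the founding depth q = γ·D_f = 20.4 × 1.1 = 22.44 kPa.
q_ult = c·N_c·s_c + q·N_q + 0.5·γ·B·N_γ·s_γ
     = 24.5 × 30.1 × 1.07 + 22.44 × 18.4 + 0.5 × 20.4 × 2.6 × 15.1 × 0.93
     = 789.07 + 412.9 + 372.42 = 1574.4 kPa.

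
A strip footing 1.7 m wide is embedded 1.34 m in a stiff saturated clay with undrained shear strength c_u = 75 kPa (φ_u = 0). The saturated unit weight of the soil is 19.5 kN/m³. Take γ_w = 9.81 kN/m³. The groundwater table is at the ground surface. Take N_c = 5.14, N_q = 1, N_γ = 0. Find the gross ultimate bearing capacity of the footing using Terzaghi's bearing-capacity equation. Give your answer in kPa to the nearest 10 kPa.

γ' = 19.5 − 9.81 = 9.69 kN/m³ (submerged throughout). q = 9.69 × 1.34 = 12.985 kPa.
c·N_c = 75 × 5.14 = 385.5 kPa
q·N_q = 12.985 × 1 = 12.985 kPa
q_ult = 385.5 + 12.985 = 398.48 kPa.

q_ult ≈ 400 kPa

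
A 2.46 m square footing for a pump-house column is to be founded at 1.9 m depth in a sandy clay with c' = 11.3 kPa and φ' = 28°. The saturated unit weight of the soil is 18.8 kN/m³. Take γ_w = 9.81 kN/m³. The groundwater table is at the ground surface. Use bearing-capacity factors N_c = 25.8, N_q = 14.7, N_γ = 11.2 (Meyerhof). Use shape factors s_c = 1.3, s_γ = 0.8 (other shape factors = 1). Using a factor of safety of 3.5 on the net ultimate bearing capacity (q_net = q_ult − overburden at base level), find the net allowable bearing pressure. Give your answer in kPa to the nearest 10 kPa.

q_all(net) ≈ 200 kPa

With the water table at the surface the whole profile is submerged: γ' = 18.8 − 9.81 = 8.99 kN/m³, so q = γ'·D_f = 17.081 kPa; the same γ' applies in the ½γBN_γ term.
q_ult = c·N_c·s_c + q·N_q + 0.5·γ·B·N_γ·s_γ
     = 11.3 × 25.8 × 1.3 + 17.081 × 14.7 + 0.5 × 8.99 × 2.46 × 11.2 × 0.8
     = 379 + 251.09 + 99.077 = 729.17 kPa.
q_net = 729.17 − 17.081 = 712.09 kPa.
q_all(net) = 712.09 / 3.5 = 203.45 kPa.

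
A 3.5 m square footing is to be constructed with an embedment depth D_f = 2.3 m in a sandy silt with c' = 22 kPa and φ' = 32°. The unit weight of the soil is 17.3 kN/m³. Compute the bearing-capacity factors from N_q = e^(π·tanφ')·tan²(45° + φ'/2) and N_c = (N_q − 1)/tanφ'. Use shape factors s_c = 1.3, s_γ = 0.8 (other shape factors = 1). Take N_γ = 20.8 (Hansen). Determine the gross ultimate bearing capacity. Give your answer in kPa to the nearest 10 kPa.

q_ult ≈ 2440 kPa

tan32° = 0.6249, so N_q = e^(π×0.6249)·tan²(61°) = 7.121 × 3.255 = 23.18.
N_c = (23.18 − 1)/tan32° = 35.49.
q = γ·D_f = 17.3 × 2.3 = 39.79 kPa.
c·N_c·s_c = 22 × 35.49 × 1.3 = 1015 kPa
q·N_q = 39.79 × 23.177 = 922.2 kPa
0.5·γ·B·N_γ·s_γ = 0.5 × 17.3 × 3.5 × 20.8 × 0.8 = 503.78 kPa
q_ult = 1015 + 922.2 + 503.78 = 2441 kPa.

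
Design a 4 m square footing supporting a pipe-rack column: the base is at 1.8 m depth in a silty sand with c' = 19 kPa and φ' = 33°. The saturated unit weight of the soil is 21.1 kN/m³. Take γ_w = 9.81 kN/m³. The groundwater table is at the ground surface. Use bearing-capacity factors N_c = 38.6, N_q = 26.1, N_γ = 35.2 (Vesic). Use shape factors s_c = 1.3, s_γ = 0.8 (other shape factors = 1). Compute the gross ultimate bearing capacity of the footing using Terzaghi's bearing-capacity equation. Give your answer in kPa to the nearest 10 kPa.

γ' = 21.1 − 9.81 = 11.29 kN/m³ (submerged throughout). q = 11.29 × 1.8 = 20.322 kPa; the same γ' applies in the ½γBN_γ term.
c·N_c·s_c = 19 × 38.6 × 1.3 = 953.42 kPa
q·N_q = 20.322 × 26.1 = 530.4 kPa
0.5·γ·B·N_γ·s_γ = 0.5 × 11.29 × 4 × 35.2 × 0.8 = 635.85 kPa
q_ult = 953.42 + 530.4 + 635.85 = 2119.7 kPa.

q_ult ≈ 2120 kPa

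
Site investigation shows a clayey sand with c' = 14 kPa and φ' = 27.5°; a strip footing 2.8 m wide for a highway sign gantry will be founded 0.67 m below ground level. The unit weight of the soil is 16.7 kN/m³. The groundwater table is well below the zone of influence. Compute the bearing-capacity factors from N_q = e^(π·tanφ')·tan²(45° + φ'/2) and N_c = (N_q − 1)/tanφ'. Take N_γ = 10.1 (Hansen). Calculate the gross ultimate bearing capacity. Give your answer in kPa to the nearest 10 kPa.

q_ult ≈ 740 kPa

tan27.5° = 0.5206, so N_q = e^(π×0.5206)·tan²(58.75°) = 5.132 × 2.716 = 13.94.
N_c = (13.94 − 1)/tan27.5° = 24.85.
Overburden at base level: q = 16.7 × 0.67 = 11.189 kPa.
Cohesion term c·N_c = 14 × 24.85 = 347.9 kPa; surcharge term q·N_q = 11.189 × 13.936 = 155.93 kPa; self-weight term 0.5·γ·B·N_γ = 0.5 × 16.7 × 2.8 × 10.1 = 236.14 kPa.
q_ult = 347.9 + 155.93 + 236.14 = 739.96 kPa.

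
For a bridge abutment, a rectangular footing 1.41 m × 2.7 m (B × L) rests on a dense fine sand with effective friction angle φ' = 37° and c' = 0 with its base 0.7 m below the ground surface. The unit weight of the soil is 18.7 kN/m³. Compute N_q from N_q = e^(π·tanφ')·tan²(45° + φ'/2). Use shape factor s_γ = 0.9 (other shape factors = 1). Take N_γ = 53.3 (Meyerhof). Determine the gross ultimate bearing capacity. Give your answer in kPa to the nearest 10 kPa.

q_ult ≈ 1190 kPa

tan37° = 0.7536, so N_q = e^(π×0.7536)·tan²(63.5°) = 10.669 × 4.023 = 42.92.
Effective surcharge at the founding depth q = γ·D_f = 18.7 × 0.7 = 13.09 kPa.
q_ult = q·N_q + 0.5·γ·B·N_γ·s_γ
     = 13.09 × 42.92 + 0.5 × 18.7 × 1.41 × 53.3 × 0.9
     = 561.82 + 632.41 = 1194.2 kPa.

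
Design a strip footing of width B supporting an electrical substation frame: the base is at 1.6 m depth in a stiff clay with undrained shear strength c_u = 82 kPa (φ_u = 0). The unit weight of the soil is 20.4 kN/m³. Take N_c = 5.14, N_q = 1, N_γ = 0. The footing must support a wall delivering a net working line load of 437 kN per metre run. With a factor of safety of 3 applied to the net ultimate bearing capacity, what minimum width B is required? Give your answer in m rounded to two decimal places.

q = γ·D_f = 20.4 × 1.6 = 32.64 kPa.
c·N_c = 82 × 5.14 = 421.48 kPa
q·N_q = 32.64 × 1 = 32.64 kPa
q_ult = 421.48 + 32.64 = 454.12 kPa.
For φ = 0 the ½γBN_γ term vanishes, so q_ult is independent of B. q_net = 454.12 − 32.64 = 421.48 kPa; q_all(net) = 421.48/3 = 140.49 kPa.
Required width B = w / q_all(net) = 437 / 140.49 = 3.11 m.

B = 3.11 m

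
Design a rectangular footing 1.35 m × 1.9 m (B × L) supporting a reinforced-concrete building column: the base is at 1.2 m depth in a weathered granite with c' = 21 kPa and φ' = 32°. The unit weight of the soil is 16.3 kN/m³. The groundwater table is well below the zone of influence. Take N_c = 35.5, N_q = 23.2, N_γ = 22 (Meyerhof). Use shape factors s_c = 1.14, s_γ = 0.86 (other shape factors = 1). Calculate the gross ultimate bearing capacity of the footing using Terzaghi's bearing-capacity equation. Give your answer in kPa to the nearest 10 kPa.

q_ult ≈ 1510 kPa

Effective surcharge at the founding depth q = γ·D_f = 16.3 × 1.2 = 19.56 kPa.
q_ult = c·N_c·s_c + q·N_q + 0.5·γ·B·N_γ·s_γ
     = 21 × 35.5 × 1.14 + 19.56 × 23.2 + 0.5 × 16.3 × 1.35 × 22 × 0.86
     = 849.87 + 453.79 + 208.17 = 1511.8 kPa.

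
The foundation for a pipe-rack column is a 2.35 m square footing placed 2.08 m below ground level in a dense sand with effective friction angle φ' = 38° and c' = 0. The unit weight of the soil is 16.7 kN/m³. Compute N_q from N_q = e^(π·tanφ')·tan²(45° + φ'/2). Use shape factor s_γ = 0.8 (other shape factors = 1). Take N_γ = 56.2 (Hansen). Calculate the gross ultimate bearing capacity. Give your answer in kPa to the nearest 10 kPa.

q_ult ≈ 2580 kPa

tan38° = 0.7813, so N_q = e^(π×0.7813)·tan²(64°) = 11.64 × 4.204 = 48.93.
Overburden at base level: q = 16.7 × 2.08 = 34.736 kPa.
Surcharge term q·N_q = 34.736 × 48.933 = 1699.7 kPa; self-weight term 0.5·γ·B·N_γ·s_γ = 0.5 × 16.7 × 2.35 × 56.2 × 0.8 = 882.23 kPa.
q_ult = 1699.7 + 882.23 = 2582 kPa.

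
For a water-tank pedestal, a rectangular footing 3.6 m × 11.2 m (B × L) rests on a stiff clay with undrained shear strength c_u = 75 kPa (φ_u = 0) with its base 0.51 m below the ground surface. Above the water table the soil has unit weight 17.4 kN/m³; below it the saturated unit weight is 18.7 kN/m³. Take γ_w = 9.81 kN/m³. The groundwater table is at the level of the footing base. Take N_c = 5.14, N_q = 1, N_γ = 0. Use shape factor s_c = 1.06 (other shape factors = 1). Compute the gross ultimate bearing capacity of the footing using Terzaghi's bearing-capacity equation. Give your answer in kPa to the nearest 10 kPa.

q_ult ≈ 420 kPa

Effective surcharge at the founding depth q = γ·D_f = 17.4 × 0.51 = 8.874 kPa.
q_ult = c·N_c·s_c + q·N_q
     = 75 × 5.14 × 1.06 + 8.874 × 1
     = 408.63 + 8.874 = 417.5 kPa.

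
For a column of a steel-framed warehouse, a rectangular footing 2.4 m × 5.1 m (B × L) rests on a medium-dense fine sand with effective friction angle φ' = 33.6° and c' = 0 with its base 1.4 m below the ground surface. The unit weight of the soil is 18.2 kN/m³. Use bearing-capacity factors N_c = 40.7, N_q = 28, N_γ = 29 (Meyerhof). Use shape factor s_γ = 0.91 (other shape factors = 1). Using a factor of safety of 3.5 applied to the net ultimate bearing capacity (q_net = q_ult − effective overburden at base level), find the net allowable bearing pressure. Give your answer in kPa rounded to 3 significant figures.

q = γ·D_f = 18.2 × 1.4 = 25.48 kPa.
q·N_q = 25.48 × 28 = 713.44 kPa
0.5·γ·B·N_γ·s_γ = 0.5 × 18.2 × 2.4 × 29 × 0.91 = 576.36 kPa
q_ult = 713.44 + 576.36 = 1289.8 kPa.
Net ultimate: q_net = 1289.8 − 25.48 = 1264.3 kPa.
q_all(net) = 1264.3 / 3.5 = 361.23 kPa.

q_all(net) ≈ 361 kPa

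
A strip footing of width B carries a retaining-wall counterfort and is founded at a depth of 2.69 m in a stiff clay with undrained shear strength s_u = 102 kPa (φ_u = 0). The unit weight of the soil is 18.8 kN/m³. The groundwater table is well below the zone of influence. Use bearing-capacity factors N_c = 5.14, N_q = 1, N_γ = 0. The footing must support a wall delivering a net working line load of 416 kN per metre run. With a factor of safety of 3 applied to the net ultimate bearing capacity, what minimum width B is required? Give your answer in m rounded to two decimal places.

q = γ·D_f = 18.8 × 2.69 = 50.572 kPa.
c·N_c = 102 × 5.14 = 524.28 kPa
q·N_q = 50.572 × 1 = 50.572 kPa
q_ult = 524.28 + 50.572 = 574.85 kPa.
For φ = 0 the ½γBN_γ term vanishes, so q_ult is independent of B. q_net = 574.85 − 50.572 = 524.28 kPa; q_all(net) = 524.28/3 = 174.76 kPa.
Required width B = w / q_all(net) = 416 / 174.76 = 2.38 m.

B = 2.38 m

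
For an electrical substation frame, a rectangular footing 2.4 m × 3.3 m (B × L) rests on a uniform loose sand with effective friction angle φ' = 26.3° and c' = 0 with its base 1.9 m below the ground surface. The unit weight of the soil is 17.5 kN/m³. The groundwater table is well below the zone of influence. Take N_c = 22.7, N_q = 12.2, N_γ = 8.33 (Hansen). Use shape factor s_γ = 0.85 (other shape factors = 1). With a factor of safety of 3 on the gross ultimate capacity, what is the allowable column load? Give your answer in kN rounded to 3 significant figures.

Effective surcharge at the founding depth q = γ·D_f = 17.5 × 1.9 = 33.25 kPa.
q_ult = q·N_q + 0.5·γ·B·N_γ·s_γ
     = 33.25 × 12.2 + 0.5 × 17.5 × 2.4 × 8.33 × 0.85
     = 405.65 + 148.69 = 554.34 kPa.
Gross allowable pressure q_all = 554.34 / 3 = 184.78 kPa.
Footing area = 7.92 m², so allowable column load = 184.78 × 7.92 = 1463.5 kN.

P_all ≈ 1460 kN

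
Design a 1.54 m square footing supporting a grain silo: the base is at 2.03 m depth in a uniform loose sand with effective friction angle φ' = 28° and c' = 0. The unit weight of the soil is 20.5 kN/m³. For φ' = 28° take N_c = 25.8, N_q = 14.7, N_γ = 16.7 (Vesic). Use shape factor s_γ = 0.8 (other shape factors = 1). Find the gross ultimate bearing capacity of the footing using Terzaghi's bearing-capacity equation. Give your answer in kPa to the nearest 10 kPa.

Overburden at base level: q = 20.5 × 2.03 = 41.615 kPa.
Surcharge term q·N_q = 41.615 × 14.7 = 611.74 kPa; self-weight term 0.5·γ·B·N_γ·s_γ = 0.5 × 20.5 × 1.54 × 16.7 × 0.8 = 210.89 kPa.
q_ult = 611.74 + 210.89 = 822.63 kPa.

q_ult ≈ 820 kPa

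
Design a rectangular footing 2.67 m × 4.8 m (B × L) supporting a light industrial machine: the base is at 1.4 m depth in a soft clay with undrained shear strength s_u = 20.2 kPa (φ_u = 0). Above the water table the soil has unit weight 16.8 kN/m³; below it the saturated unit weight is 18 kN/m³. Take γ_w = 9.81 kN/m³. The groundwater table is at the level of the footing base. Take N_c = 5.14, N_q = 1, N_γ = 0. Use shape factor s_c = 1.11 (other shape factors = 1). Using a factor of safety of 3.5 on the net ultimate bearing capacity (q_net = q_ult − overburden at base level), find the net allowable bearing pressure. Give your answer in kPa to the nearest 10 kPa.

q_all(net) ≈ 30 kPa

Effective surcharge at the founding depth q = γ·D_f = 16.8 × 1.4 = 23.52 kPa.
q_ult = c·N_c·s_c + q·N_q
     = 20.2 × 5.14 × 1.11 + 23.52 × 1
     = 115.25 + 23.52 = 138.77 kPa.
q_net = 138.77 − 23.52 = 115.25 kPa.
q_all(net) = 115.25 / 3.5 = 32.928 kPa.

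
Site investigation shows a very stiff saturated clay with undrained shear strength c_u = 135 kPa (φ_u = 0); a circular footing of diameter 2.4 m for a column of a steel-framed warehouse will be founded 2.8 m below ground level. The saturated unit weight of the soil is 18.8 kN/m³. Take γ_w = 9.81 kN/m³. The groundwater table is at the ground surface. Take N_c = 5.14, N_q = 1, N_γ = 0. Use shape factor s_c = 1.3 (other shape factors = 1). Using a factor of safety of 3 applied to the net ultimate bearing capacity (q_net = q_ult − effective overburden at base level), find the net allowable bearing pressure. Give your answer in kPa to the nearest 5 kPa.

q_all(net) ≈ 300 kPa

With the water table at the surface the whole profile is submerged: γ' = 18.8 − 9.81 = 8.99 kN/m³, so q = γ'·D_f = 25.172 kPa.
q_ult = c·N_c·s_c + q·N_q
     = 135 × 5.14 × 1.3 + 25.172 × 1
     = 902.07 + 25.172 = 927.24 kPa.
Net ultimate: q_net = 927.24 − 25.172 = 902.07 kPa.
q_all(net) = 902.07 / 3 = 300.69 kPa.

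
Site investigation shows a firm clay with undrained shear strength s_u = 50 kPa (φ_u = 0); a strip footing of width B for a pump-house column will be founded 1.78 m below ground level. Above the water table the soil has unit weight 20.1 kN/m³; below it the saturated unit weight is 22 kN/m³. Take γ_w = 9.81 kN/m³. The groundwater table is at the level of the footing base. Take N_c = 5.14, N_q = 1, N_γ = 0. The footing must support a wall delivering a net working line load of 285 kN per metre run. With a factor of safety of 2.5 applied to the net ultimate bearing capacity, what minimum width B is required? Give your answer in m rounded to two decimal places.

B = 2.77 m

Overburden at base level: q = 20.1 × 1.78 = 35.778 kPa.
Cohesion term c·N_c = 50 × 5.14 = 257 kPa; surcharge term q·N_q = 35.778 × 1 = 35.778 kPa.
q_ult = 257 + 35.778 = 292.78 kPa.
For φ = 0 the ½γBN_γ term vanishes, so q_ult is independent of B. q_net = 292.78 − 35.778 = 257 kPa; q_all(net) = 257/2.5 = 102.8 kPa.
Required width B = w / q_all(net) = 285 / 102.8 = 2.772 m.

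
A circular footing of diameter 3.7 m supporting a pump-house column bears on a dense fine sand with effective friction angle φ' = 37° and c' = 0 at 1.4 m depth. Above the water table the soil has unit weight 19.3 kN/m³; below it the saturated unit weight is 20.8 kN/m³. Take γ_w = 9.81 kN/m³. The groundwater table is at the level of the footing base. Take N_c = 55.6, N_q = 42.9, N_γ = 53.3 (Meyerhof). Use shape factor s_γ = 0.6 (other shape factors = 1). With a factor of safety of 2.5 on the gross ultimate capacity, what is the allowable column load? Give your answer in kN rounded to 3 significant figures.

q = γ·D_f = 19.3 × 1.4 = 27.02 kPa.
For the ½γBN_γ term take γ' = 20.8 − 9.81 = 10.99 kN/m³ (soil below base is submerged).
q·N_q = 27.02 × 42.9 = 1159.2 kPa
0.5·γ·B·N_γ·s_γ = 0.5 × 10.99 × 3.7 × 53.3 × 0.6 = 650.2 kPa
q_ult = 1159.2 + 650.2 = 1809.4 kPa.
Gross allowable pressure q_all = 1809.4 / 2.5 = 723.74 kPa.
Footing area = 10.7521 m², so allowable column load = 723.74 × 10.7521 = 7781.8 kN.

P_all ≈ 7780 kN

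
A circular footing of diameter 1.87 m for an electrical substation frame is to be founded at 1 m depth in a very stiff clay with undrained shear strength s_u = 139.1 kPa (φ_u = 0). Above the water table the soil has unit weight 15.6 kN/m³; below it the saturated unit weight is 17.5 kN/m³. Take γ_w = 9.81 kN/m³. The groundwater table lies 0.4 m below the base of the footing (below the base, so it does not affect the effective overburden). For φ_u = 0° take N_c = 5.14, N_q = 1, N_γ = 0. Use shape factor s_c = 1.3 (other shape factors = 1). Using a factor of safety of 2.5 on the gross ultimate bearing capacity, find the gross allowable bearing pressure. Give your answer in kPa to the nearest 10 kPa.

q_all ≈ 380 kPa

q = γ·D_f = 15.6 × 1 = 15.6 kPa.
c·N_c·s_c = 139.1 × 5.14 × 1.3 = 929.47 kPa
q·N_q = 15.6 × 1 = 15.6 kPa
q_ult = 929.47 + 15.6 = 945.07 kPa.
q_all = 945.07 / 2.5 = 378.03 kPa.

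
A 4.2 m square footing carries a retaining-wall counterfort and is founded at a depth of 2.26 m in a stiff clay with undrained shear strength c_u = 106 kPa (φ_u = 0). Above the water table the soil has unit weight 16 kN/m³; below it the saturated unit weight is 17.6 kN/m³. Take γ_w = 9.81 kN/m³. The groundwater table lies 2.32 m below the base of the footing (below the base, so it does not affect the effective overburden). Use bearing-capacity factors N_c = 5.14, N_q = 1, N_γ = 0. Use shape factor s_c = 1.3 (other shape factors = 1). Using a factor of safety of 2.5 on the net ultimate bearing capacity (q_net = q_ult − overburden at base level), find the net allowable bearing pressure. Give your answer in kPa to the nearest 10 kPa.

q_all(net) ≈ 280 kPa

Effective surcharge at the founding depth q = γ·D_f = 16 × 2.26 = 36.16 kPa.
q_ult = c·N_c·s_c + q·N_q
     = 106 × 5.14 × 1.3 + 36.16 × 1
     = 708.29 + 36.16 = 744.45 kPa.
q_net = 744.45 − 36.16 = 708.29 kPa.
q_all(net) = 708.29 / 2.5 = 283.32 kPa.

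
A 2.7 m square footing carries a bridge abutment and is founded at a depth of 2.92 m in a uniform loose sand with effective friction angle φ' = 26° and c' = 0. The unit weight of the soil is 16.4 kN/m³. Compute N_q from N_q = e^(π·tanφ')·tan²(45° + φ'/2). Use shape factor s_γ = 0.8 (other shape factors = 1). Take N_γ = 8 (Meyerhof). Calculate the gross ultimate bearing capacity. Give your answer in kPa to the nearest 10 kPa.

tan26° = 0.4877, so N_q = e^(π×0.4877)·tan²(58°) = 4.629 × 2.561 = 11.85.
Effective surcharge at the founding depth q = γ·D_f = 16.4 × 2.92 = 47.888 kPa.
q_ult = q·N_q + 0.5·γ·B·N_γ·s_γ
     = 47.888 × 11.854 + 0.5 × 16.4 × 2.7 × 8 × 0.8
     = 567.67 + 141.7 = 709.37 kPa.

q_ult ≈ 710 kPa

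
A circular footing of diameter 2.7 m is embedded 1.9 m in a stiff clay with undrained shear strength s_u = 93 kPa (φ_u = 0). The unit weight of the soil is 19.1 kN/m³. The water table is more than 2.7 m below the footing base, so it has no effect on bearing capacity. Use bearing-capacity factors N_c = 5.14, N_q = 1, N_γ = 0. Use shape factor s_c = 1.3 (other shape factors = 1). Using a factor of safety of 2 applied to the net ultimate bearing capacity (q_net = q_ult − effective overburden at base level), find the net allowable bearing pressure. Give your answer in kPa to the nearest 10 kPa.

q = γ·D_f = 19.1 × 1.9 = 36.29 kPa.
c·N_c·s_c = 93 × 5.14 × 1.3 = 621.43 kPa
q·N_q = 36.29 × 1 = 36.29 kPa
q_ult = 621.43 + 36.29 = 657.72 kPa.
Net ultimate: q_net = 657.72 − 36.29 = 621.43 kPa.
q_all(net) = 621.43 / 2 = 310.71 kPa.

q_all(net) ≈ 310 kPa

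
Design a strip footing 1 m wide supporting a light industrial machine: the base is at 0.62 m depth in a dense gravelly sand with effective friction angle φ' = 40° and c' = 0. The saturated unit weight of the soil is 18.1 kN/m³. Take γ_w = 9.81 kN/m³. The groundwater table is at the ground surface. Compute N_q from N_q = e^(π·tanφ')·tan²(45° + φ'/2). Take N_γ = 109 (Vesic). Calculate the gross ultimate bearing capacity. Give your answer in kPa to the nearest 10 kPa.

tan40° = 0.8391, so N_q = e^(π×0.8391)·tan²(65°) = 13.959 × 4.599 = 64.2.
Water table at ground surface, so effective unit weight γ' = 18.1 − 9.81 = 8.29 kN/m³ is used throughout; overburden q = 8.29 × 0.62 = 5.1398 kPa; the same γ' applies in the ½γBN_γ term.
Surcharge term q·N_q = 5.1398 × 64.195 = 329.95 kPa; self-weight term 0.5·γ·B·N_γ = 0.5 × 8.29 × 1 × 109 = 451.81 kPa.
q_ult = 329.95 + 451.81 = 781.76 kPa.

q_ult ≈ 780 kPa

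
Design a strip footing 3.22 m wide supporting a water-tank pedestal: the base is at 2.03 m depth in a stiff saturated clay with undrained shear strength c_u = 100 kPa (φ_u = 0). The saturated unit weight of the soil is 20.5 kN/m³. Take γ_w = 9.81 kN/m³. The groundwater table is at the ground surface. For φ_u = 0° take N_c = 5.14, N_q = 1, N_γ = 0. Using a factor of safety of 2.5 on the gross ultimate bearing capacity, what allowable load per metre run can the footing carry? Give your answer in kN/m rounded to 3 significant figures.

Water table at ground surface, so effective unit weight γ' = 20.5 − 9.81 = 10.69 kN/m³ is used throughout; overburden q = 10.69 × 2.03 = 21.701 kPa.
Cohesion term c·N_c = 100 × 5.14 = 514 kPa; surcharge term q·N_q = 21.701 × 1 = 21.701 kPa.
q_ult = 514 + 21.701 = 535.7 kPa.
Gross allowable pressure q_all = 535.7 / 2.5 = 214.28 kPa.
Allowable wall load = q_all × B = 214.28 × 3.22 = 689.98 kN per metre run.

≈ 690 kN/m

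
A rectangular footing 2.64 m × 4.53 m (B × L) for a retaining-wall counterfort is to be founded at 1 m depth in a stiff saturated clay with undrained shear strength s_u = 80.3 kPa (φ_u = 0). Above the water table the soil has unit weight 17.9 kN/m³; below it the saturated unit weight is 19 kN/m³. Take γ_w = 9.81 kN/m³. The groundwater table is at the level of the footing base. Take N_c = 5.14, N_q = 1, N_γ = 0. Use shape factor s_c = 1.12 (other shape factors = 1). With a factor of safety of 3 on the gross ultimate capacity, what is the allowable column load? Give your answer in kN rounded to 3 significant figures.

Overburden at base level: q = 17.9 × 1 = 17.9 kPa.
Cohesion term c·N_c·s_c = 80.3 × 5.14 × 1.12 = 462.27 kPa; surcharge term q·N_q = 17.9 × 1 = 17.9 kPa.
q_ult = 462.27 + 17.9 = 480.17 kPa.
Gross allowable pressure q_all = 480.17 / 3 = 160.06 kPa.
Footing area = 11.9592 m², so allowable column load = 160.06 × 11.9592 = 1914.2 kN.

P_all ≈ 1910 kN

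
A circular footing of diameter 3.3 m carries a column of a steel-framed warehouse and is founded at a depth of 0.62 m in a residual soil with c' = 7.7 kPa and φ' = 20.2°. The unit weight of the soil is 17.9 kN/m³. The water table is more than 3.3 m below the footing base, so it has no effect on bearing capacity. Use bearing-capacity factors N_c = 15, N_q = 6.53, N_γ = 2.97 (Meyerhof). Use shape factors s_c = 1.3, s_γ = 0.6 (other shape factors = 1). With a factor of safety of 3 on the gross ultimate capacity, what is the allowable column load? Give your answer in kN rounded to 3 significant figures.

q = γ·D_f = 17.9 × 0.62 = 11.098 kPa.
c·N_c·s_c = 7.7 × 15 × 1.3 = 150.15 kPa
q·N_q = 11.098 × 6.53 = 72.47 kPa
0.5·γ·B·N_γ·s_γ = 0.5 × 17.9 × 3.3 × 2.97 × 0.6 = 52.631 kPa
q_ult = 150.15 + 72.47 + 52.631 = 275.25 kPa.
Gross allowable pressure q_all = 275.25 / 3 = 91.75 kPa.
Footing area = 8.553 m², so allowable column load = 91.75 × 8.553 = 784.74 kN.

P_all ≈ 785 kN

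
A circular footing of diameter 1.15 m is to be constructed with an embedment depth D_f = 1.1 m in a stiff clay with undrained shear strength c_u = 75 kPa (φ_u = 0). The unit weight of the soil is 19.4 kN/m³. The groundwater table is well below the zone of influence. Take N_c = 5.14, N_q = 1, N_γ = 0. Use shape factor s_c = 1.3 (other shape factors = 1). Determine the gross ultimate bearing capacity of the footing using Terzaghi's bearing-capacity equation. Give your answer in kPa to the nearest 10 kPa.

Overburden at base level: q = 19.4 × 1.1 = 21.34 kPa.
Cohesion term c·N_c·s_c = 75 × 5.14 × 1.3 = 501.15 kPa; surcharge term q·N_q = 21.34 × 1 = 21.34 kPa.
q_ult = 501.15 + 21.34 = 522.49 kPa.

q_ult ≈ 520 kPa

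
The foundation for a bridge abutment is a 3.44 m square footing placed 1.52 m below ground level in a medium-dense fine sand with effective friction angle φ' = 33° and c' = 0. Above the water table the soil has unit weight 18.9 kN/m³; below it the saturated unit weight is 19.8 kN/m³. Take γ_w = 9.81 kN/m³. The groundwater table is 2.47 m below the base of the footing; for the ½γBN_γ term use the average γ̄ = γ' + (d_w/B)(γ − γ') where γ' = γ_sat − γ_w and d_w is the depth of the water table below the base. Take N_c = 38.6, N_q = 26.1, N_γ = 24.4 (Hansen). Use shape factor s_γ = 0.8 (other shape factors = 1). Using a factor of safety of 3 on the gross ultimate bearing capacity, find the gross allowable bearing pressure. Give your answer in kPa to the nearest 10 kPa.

Overburden at base level: q = 18.9 × 1.52 = 28.728 kPa.
The water table is 2.47 m below the base (< B = 3.44 m), so the ½γBN_γ term uses γ̄ = γ' + (d_w/B)(γ − γ') = 9.99 + (2.47/3.44)(18.9 − 9.99) = 16.388 kN/m³.
Surcharge term q·N_q = 28.728 × 26.1 = 749.8 kPa; self-weight term 0.5·γ·B·N_γ·s_γ = 0.5 × 16.388 × 3.44 × 24.4 × 0.8 = 550.2 kPa.
q_ult = 749.8 + 550.2 = 1300 kPa.
q_all = 1300 / 3 = 433.33 kPa.

q_all ≈ 430 kPa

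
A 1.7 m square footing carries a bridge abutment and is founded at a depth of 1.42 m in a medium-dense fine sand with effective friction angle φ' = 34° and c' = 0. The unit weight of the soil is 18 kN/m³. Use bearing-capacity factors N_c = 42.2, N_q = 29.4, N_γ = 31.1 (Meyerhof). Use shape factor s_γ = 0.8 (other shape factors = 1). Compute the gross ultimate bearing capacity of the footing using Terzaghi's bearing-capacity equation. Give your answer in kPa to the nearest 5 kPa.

q_ult ≈ 1130 kPa

q = γ·D_f = 18 × 1.42 = 25.56 kPa.
q·N_q = 25.56 × 29.4 = 751.46 kPa
0.5·γ·B·N_γ·s_γ = 0.5 × 18 × 1.7 × 31.1 × 0.8 = 380.66 kPa
q_ult = 751.46 + 380.66 = 1132.1 kPa.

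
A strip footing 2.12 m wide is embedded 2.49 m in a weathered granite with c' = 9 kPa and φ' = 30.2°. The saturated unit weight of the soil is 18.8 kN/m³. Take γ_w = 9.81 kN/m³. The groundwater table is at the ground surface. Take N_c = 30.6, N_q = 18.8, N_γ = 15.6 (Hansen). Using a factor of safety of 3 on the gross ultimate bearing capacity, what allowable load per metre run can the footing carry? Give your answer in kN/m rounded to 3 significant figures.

Water table at ground surface, so effective unit weight γ' = 18.8 − 9.81 = 8.99 kN/m³ is used throughout; overburden q = 8.99 × 2.49 = 22.385 kPa; the same γ' applies in the ½γBN_γ term.
Cohesion term c·N_c = 9 × 30.6 = 275.4 kPa; surcharge term q·N_q = 22.385 × 18.8 = 420.84 kPa; self-weight term 0.5·γ·B·N_γ = 0.5 × 8.99 × 2.12 × 15.6 = 148.66 kPa.
q_ult = 275.4 + 420.84 + 148.66 = 844.9 kPa.
Gross allowable pressure q_all = 844.9 / 3 = 281.63 kPa.
Allowable wall load = q_all × B = 281.63 × 2.12 = 597.06 kN per metre run.

≈ 597 kN/m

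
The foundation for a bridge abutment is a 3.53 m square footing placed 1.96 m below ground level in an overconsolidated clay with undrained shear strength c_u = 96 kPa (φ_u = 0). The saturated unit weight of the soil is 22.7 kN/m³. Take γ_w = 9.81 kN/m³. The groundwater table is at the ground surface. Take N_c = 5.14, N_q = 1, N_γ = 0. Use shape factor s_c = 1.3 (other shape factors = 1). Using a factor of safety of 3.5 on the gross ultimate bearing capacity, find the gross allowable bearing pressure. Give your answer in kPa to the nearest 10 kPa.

q_all ≈ 190 kPa

Water table at ground surface, so effective unit weight γ' = 22.7 − 9.81 = 12.89 kN/m³ is used throughout; overburden q = 12.89 × 1.96 = 25.264 kPa.
Cohesion term c·N_c·s_c = 96 × 5.14 × 1.3 = 641.47 kPa; surcharge term q·N_q = 25.264 × 1 = 25.264 kPa.
q_ult = 641.47 + 25.264 = 666.74 kPa.
q_all = 666.74 / 3.5 = 190.5 kPa.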